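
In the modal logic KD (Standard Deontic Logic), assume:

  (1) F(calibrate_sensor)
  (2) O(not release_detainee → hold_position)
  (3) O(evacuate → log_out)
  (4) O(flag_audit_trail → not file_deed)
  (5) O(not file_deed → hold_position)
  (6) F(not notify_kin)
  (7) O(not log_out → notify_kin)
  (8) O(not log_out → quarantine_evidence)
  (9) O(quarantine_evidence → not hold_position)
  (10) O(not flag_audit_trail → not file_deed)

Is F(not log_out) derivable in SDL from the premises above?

Yes

By case analysis on not flag_audit_trail: premise 10 gives O(not flag_audit_trail → not file_deed) and premise 4 gives O(flag_audit_trail → not file_deed), so O(not file_deed) either way.
With premise 5, O(not file_deed → hold_position), the K-axiom yields O(hold_position).
Premise 9 is O(quarantine_evidence → not hold_position); contrapositively O(hold_position → not quarantine_evidence). Since O(hold_position) holds, K gives O(not quarantine_evidence).
The contrapositive of premise 8 (O(not log_out → quarantine_evidence)) is O(not quarantine_evidence → log_out), and O(not quarantine_evidence) is already established, so O(log_out).
Premises 1, 2, 3, 6, 7 do not contribute to this derivation.
So O(log_out) holds, i.e. F(not log_out). The claim follows.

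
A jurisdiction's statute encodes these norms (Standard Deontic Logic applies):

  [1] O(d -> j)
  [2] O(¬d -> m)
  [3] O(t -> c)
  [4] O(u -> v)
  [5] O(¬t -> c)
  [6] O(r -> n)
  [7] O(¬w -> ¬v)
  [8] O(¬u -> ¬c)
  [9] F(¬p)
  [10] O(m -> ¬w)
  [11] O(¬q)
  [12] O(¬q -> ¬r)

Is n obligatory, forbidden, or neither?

Premise 6 is O(r -> n), but O(r) is not derivable from the premises, so it does not yield O(n).
No premise or chain of K-axiom applications forces O(n), and none forces O(¬n). So n is neither obligatory nor forbidden under these norms.

Neither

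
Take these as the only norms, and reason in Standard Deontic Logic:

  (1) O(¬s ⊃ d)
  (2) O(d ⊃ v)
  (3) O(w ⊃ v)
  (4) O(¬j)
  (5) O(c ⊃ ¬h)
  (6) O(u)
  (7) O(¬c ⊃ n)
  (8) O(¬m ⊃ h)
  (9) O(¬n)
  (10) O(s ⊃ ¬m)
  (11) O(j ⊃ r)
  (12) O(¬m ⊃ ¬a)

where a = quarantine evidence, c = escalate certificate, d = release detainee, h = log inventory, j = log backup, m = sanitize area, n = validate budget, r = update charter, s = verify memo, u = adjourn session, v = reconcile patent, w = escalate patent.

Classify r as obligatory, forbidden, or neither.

Neither

Premise 11 is O(j ⊃ r), but O(j) is not derivable from the premises, so it does not yield O(r).
No premise or chain of K-axiom applications forces O(r), and none forces O(¬r). So r is neither obligatory nor forbidden under these norms.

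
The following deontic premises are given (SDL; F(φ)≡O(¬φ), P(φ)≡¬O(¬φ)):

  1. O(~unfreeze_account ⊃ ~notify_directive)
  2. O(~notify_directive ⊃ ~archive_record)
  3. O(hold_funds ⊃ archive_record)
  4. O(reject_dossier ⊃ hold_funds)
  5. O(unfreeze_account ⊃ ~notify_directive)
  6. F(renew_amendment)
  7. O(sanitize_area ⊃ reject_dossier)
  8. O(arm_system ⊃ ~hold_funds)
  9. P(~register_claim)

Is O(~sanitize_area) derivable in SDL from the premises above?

Yes

Premises 1 and 5 are O(~unfreeze_account ⊃ ~notify_directive) and O(unfreeze_account ⊃ ~notify_directive); every ideal world satisfies ~unfreeze_account or unfreeze_account, so in either case ~notify_directive holds — hence O(~notify_directive).
With premise 2, O(~notify_directive ⊃ ~archive_record), the K-axiom yields O(~archive_record).
The contrapositive of premise 3 (O(hold_funds ⊃ archive_record)) is O(~archive_record ⊃ ~hold_funds), and O(~archive_record) is already established, so O(~hold_funds).
The contrapositive of premise 4 (O(reject_dossier ⊃ hold_funds)) is O(~hold_funds ⊃ ~reject_dossier), and O(~hold_funds) is already established, so O(~reject_dossier).
Premise 7, O(sanitize_area ⊃ reject_dossier), contraposes to O(~reject_dossier ⊃ ~sanitize_area); with O(~reject_dossier) we get O(~sanitize_area).
Premises 6, 8, 9 do not contribute to this derivation.
So O(~sanitize_area) follows.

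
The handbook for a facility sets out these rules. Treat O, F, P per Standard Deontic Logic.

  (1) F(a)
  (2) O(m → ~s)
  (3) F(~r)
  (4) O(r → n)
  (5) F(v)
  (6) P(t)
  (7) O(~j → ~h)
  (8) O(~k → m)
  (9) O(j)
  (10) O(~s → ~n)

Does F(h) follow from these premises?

Premise 7 is O(~j → ~h), but O(~j) is not derivable from the premises, so it does not yield O(~h).
No other premise forces O(~h). An ideal world satisfying every premise can still have h true, so F(h) is not derivable.

No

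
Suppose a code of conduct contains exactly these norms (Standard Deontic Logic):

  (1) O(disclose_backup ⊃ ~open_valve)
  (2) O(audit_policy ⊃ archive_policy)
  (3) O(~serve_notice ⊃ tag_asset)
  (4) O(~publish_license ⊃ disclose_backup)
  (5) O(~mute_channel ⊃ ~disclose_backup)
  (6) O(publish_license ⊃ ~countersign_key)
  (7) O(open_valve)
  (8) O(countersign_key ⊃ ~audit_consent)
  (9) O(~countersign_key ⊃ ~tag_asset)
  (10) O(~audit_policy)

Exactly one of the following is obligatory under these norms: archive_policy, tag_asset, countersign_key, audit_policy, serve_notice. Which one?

serve_notice

Premise 7 states O(open_valve) outright.
Premise 1, O(disclose_backup ⊃ ~open_valve), contraposes to O(open_valve ⊃ ~disclose_backup); with O(open_valve) we get O(~disclose_backup).
The contrapositive of premise 4 (O(~publish_license ⊃ disclose_backup)) is O(~disclose_backup ⊃ publish_license), and O(~disclose_backup) is already established, so O(publish_license).
Premise 6 is O(publish_license ⊃ ~countersign_key); since O(publish_license), deontic closure gives O(~countersign_key).
From O(~countersign_key) and premise 9, O(~countersign_key ⊃ ~tag_asset), we obtain O(~tag_asset).
Premise 3 is O(~serve_notice ⊃ tag_asset); contrapositively O(~tag_asset ⊃ serve_notice). Since O(~tag_asset) holds, K gives O(serve_notice).
So O(serve_notice) holds — serve_notice is obligatory. None of the other listed options is made obligatory by any chain of premises.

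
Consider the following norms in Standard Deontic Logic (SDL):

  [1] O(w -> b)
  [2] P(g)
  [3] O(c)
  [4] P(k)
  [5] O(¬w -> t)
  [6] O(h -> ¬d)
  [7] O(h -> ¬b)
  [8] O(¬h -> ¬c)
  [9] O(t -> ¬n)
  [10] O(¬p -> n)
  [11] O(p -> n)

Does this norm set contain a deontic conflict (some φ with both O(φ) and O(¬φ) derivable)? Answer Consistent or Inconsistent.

Inconsistent

By case analysis on p: premise 11 gives O(p -> n) and premise 10 gives O(¬p -> n), so O(n) either way.
Premise 9 is O(t -> ¬n); contrapositively O(n -> ¬t). Since O(n) holds, K gives O(¬t).
Premise 5 is O(¬w -> t); contrapositively O(¬t -> w). Since O(¬t) holds, K gives O(w).
Applying K to premise 1 (O(w -> b)) and O(w) yields O(b).
Premise 7 is O(h -> ¬b); contrapositively O(b -> ¬h). Since O(b) holds, K gives O(¬h).
From O(¬h) and premise 8, O(¬h -> ¬c), we obtain O(¬c).
Yet premise 3 states O(c).
We now have both O(¬c) and O(c) — c is simultaneously obligatory and forbidden, violating the D-axiom.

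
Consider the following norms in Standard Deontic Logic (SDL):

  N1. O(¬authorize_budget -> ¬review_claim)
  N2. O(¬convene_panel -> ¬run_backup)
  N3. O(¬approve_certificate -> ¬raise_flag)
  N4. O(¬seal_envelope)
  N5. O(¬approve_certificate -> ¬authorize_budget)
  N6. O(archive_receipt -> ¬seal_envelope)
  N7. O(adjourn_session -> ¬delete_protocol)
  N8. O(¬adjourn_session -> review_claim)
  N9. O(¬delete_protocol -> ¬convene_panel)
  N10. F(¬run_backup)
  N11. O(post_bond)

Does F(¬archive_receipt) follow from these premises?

No

Premise 6 is O(archive_receipt -> ¬seal_envelope); even if O(¬seal_envelope) held, inferring O(archive_receipt) would be affirming the consequent — invalid.
No other premise forces O(archive_receipt). An ideal world satisfying every premise can still have ¬archive_receipt true, so F(¬archive_receipt) is not derivable.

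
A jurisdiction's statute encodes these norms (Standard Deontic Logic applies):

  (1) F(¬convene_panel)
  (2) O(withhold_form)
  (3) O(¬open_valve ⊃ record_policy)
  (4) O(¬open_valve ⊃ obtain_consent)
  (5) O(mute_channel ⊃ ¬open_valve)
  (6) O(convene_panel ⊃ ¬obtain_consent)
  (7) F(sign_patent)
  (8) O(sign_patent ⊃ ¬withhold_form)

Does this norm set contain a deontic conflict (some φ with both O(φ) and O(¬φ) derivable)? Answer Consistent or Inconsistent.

Premise 8 is O(sign_patent ⊃ ¬withhold_form), but O(sign_patent) is not derivable from the premises, so it does not yield O(¬withhold_form).
So O(¬withhold_form) is not derivable, and the apparent clash with O(withhold_form) does not arise.
A world satisfying every obligation exists (e.g. convene_panel=true, mute_channel=false, obtain_consent=false, open_valve=true, record_policy=false, sign_patent=false, withhold_form=true); no atom is both obligatory and forbidden, so the set is consistent.

Consistent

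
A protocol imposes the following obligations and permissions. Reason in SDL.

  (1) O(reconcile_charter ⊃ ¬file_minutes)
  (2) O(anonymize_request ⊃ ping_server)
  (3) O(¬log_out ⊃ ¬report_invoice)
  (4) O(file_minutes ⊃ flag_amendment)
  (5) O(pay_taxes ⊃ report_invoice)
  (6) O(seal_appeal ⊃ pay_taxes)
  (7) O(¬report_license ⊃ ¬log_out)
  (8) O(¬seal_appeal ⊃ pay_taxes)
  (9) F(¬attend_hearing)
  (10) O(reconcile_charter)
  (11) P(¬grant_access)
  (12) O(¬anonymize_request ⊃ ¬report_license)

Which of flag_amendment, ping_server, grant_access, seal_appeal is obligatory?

Premises 6 and 8 cover both cases: O(seal_appeal ⊃ pay_taxes) and O(¬seal_appeal ⊃ pay_taxes). Since seal_appeal ∨ ¬seal_appeal is a tautology, O(pay_taxes) follows.
From O(pay_taxes) and premise 5, O(pay_taxes ⊃ report_invoice), we obtain O(report_invoice).
The contrapositive of premise 3 (O(¬log_out ⊃ ¬report_invoice)) is O(report_invoice ⊃ log_out), and O(report_invoice) is already established, so O(log_out).
Premise 7 is O(¬report_license ⊃ ¬log_out); contrapositively O(log_out ⊃ report_license). Since O(log_out) holds, K gives O(report_license).
The contrapositive of premise 12 (O(¬anonymize_request ⊃ ¬report_license)) is O(report_license ⊃ anonymize_request), and O(report_license) is already established, so O(anonymize_request).
Premise 2 is O(anonymize_request ⊃ ping_server); since O(anonymize_request), deontic closure gives O(ping_server).
So O(ping_server) holds — ping_server is obligatory. None of the other listed options is made obligatory by any chain of premises.

ping_server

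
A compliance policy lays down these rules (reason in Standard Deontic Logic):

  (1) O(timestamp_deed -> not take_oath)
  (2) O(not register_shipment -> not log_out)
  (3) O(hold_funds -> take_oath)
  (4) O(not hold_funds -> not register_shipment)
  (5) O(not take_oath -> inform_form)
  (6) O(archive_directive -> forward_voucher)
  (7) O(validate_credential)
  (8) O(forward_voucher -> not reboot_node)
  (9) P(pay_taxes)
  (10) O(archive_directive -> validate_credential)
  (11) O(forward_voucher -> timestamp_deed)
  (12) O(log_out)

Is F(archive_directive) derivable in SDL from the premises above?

Premise 12 gives O(log_out).
Premise 2 is O(not register_shipment -> not log_out); contrapositively O(log_out -> register_shipment). Since O(log_out) holds, K gives O(register_shipment).
Premise 4, O(not hold_funds -> not register_shipment), contraposes to O(register_shipment -> hold_funds); with O(register_shipment) we get O(hold_funds).
Premise 3 is O(hold_funds -> take_oath); since O(hold_funds), deontic closure gives O(take_oath).
Premise 1 is O(timestamp_deed -> not take_oath); contrapositively O(take_oath -> not timestamp_deed). Since O(take_oath) holds, K gives O(not timestamp_deed).
Premise 11, O(forward_voucher -> timestamp_deed), contraposes to O(not timestamp_deed -> not forward_voucher); with O(not timestamp_deed) we get O(not forward_voucher).
Premise 6, O(archive_directive -> forward_voucher), contraposes to O(not forward_voucher -> not archive_directive); with O(not forward_voucher) we get O(not archive_directive).
Premises 5, 7, 8, 9, 10 do not contribute to this derivation.
So O(not archive_directive) holds, i.e. F(archive_directive). The claim follows.

Yes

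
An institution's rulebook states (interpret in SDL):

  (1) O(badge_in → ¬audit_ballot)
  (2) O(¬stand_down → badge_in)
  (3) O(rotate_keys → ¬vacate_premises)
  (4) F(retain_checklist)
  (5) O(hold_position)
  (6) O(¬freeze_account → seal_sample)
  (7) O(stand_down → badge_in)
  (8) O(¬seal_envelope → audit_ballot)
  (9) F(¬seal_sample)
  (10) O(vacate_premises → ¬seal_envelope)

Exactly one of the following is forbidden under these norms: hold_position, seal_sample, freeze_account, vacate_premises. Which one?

vacate_premises

Premises 7 and 2 cover both cases: O(stand_down → badge_in) and O(¬stand_down → badge_in). Since stand_down ∨ ¬stand_down is a tautology, O(badge_in) follows.
Applying K to premise 1 (O(badge_in → ¬audit_ballot)) and O(badge_in) yields O(¬audit_ballot).
The contrapositive of premise 8 (O(¬seal_envelope → audit_ballot)) is O(¬audit_ballot → seal_envelope), and O(¬audit_ballot) is already established, so O(seal_envelope).
The contrapositive of premise 10 (O(vacate_premises → ¬seal_envelope)) is O(seal_envelope → ¬vacate_premises), and O(seal_envelope) is already established, so O(¬vacate_premises).
So O(¬vacate_premises) holds, i.e. vacate_premises is forbidden. None of the other listed options is forbidden under the premises.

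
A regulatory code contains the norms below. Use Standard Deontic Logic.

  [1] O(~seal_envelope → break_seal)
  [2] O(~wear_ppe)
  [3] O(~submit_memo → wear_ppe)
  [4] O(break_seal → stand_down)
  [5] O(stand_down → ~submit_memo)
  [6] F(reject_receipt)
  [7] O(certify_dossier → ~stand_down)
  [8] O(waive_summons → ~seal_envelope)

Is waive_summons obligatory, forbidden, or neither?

Forbidden

Premise 2 states O(~wear_ppe) outright.
Premise 3, O(~submit_memo → wear_ppe), contraposes to O(~wear_ppe → submit_memo); with O(~wear_ppe) we get O(submit_memo).
The contrapositive of premise 5 (O(stand_down → ~submit_memo)) is O(submit_memo → ~stand_down), and O(submit_memo) is already established, so O(~stand_down).
Premise 4, O(break_seal → stand_down), contraposes to O(~stand_down → ~break_seal); with O(~stand_down) we get O(~break_seal).
Premise 1, O(~seal_envelope → break_seal), contraposes to O(~break_seal → seal_envelope); with O(~break_seal) we get O(seal_envelope).
Premise 8 is O(waive_summons → ~seal_envelope); contrapositively O(seal_envelope → ~waive_summons). Since O(seal_envelope) holds, K gives O(~waive_summons).
Premises 6, 7 do not contribute to this derivation.
Thus O(~waive_summons), which is F(waive_summons): waive_summons is forbidden.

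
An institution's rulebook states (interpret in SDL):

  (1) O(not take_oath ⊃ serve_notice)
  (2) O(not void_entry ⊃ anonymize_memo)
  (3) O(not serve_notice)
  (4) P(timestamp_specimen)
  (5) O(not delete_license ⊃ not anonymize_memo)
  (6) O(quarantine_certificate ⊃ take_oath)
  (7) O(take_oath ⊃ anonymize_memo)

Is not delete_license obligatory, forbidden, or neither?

From premise 3 we have O(not serve_notice).
The contrapositive of premise 1 (O(not take_oath ⊃ serve_notice)) is O(not serve_notice ⊃ take_oath), and O(not serve_notice) is already established, so O(take_oath).
With premise 7, O(take_oath ⊃ anonymize_memo), the K-axiom yields O(anonymize_memo).
Premise 5, O(not delete_license ⊃ not anonymize_memo), contraposes to O(anonymize_memo ⊃ delete_license); with O(anonymize_memo) we get O(delete_license).
Premises 2, 4, 6 do not contribute to this derivation.
Thus O(delete_license), which is F(not delete_license): not delete_license is forbidden.

Forbidden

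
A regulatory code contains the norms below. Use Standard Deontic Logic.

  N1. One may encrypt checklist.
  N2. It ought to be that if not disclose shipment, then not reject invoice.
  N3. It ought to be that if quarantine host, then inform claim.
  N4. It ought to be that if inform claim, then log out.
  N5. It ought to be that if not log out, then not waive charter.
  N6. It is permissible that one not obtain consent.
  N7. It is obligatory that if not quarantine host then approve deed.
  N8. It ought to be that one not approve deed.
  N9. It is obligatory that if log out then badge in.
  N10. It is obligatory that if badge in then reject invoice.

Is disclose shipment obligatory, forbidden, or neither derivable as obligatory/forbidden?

Obligatory

From premise 8 we have O(¬approve_deed).
Premise 7 is O(¬quarantine_host → approve_deed); contrapositively O(¬approve_deed → quarantine_host). Since O(¬approve_deed) holds, K gives O(quarantine_host).
Applying K to premise 3 (O(quarantine_host → inform_claim)) and O(quarantine_host) yields O(inform_claim).
Applying K to premise 4 (O(inform_claim → log_out)) and O(inform_claim) yields O(log_out).
With premise 9, O(log_out → badge_in), the K-axiom yields O(badge_in).
From O(badge_in) and premise 10, O(badge_in → reject_invoice), we obtain O(reject_invoice).
Premise 2 is O(¬disclose_shipment → ¬reject_invoice); contrapositively O(reject_invoice → disclose_shipment). Since O(reject_invoice) holds, K gives O(disclose_shipment).
Premises 1, 5, 6 do not contribute to this derivation.
Hence disclose_shipment is obligatory.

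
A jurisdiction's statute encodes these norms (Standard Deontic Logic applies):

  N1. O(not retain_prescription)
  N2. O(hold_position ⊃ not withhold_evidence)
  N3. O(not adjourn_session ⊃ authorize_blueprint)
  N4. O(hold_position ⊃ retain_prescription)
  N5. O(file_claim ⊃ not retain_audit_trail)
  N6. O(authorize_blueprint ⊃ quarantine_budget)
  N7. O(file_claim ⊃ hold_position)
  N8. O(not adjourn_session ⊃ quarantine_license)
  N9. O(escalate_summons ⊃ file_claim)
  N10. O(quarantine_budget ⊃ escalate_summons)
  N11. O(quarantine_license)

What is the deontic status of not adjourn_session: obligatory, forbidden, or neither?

Forbidden

Premise 1 states O(not retain_prescription) outright.
Premise 4, O(hold_position ⊃ retain_prescription), contraposes to O(not retain_prescription ⊃ not hold_position); with O(not retain_prescription) we get O(not hold_position).
The contrapositive of premise 7 (O(file_claim ⊃ hold_position)) is O(not hold_position ⊃ not file_claim), and O(not hold_position) is already established, so O(not file_claim).
The contrapositive of premise 9 (O(escalate_summons ⊃ file_claim)) is O(not file_claim ⊃ not escalate_summons), and O(not file_claim) is already established, so O(not escalate_summons).
Premise 10 is O(quarantine_budget ⊃ escalate_summons); contrapositively O(not escalate_summons ⊃ not quarantine_budget). Since O(not escalate_summons) holds, K gives O(not quarantine_budget).
The contrapositive of premise 6 (O(authorize_blueprint ⊃ quarantine_budget)) is O(not quarantine_budget ⊃ not authorize_blueprint), and O(not quarantine_budget) is already established, so O(not authorize_blueprint).
Premise 3 is O(not adjourn_session ⊃ authorize_blueprint); contrapositively O(not authorize_blueprint ⊃ adjourn_session). Since O(not authorize_blueprint) holds, K gives O(adjourn_session).
Premises 2, 5, 8, 11 do not contribute to this derivation.
Thus O(adjourn_session), which is F(not adjourn_session): not adjourn_session is forbidden.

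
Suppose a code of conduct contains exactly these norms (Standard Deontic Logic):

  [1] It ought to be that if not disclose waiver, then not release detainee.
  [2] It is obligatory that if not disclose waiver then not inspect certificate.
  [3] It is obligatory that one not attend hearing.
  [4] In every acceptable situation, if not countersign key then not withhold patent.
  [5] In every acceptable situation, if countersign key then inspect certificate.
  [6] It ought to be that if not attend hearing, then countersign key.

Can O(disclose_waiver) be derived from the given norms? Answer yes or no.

Yes

Premise 3 states O(¬attend_hearing) outright.
From O(¬attend_hearing) and premise 6, O(¬attend_hearing → countersign_key), we obtain O(countersign_key).
From O(countersign_key) and premise 5, O(countersign_key → inspect_certificate), we obtain O(inspect_certificate).
Premise 2 is O(¬disclose_waiver → ¬inspect_certificate); contrapositively O(inspect_certificate → disclose_waiver). Since O(inspect_certificate) holds, K gives O(disclose_waiver).
Premises 1, 4 do not contribute to this derivation.
So O(disclose_waiver) follows.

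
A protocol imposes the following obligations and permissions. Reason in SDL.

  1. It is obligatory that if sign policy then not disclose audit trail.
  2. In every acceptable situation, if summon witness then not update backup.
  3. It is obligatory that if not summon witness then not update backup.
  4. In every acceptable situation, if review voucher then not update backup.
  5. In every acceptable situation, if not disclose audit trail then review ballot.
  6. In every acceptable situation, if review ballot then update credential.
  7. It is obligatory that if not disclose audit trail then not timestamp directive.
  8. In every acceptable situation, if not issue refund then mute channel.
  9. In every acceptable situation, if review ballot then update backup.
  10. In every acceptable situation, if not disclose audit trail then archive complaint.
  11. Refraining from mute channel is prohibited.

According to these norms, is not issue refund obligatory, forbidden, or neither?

Neither

Premise 8 is O(¬issue_refund → mute_channel); even if O(mute_channel) held, inferring O(¬issue_refund) would be affirming the consequent — invalid.
No premise or chain of K-axiom applications forces O(¬issue_refund), and none forces O(issue_refund). So ¬issue_refund is neither obligatory nor forbidden under these norms.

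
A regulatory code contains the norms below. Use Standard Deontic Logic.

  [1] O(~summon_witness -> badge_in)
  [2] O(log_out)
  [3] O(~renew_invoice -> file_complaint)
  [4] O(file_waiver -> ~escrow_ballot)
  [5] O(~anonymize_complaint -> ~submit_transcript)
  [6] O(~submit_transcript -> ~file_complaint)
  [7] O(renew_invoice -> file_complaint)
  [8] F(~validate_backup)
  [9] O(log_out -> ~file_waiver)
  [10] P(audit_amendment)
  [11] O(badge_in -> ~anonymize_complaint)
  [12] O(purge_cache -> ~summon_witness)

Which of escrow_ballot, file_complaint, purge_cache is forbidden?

purge_cache

Premises 7 and 3 cover both cases: O(renew_invoice -> file_complaint) and O(~renew_invoice -> file_complaint). Since renew_invoice ∨ ~renew_invoice is a tautology, O(file_complaint) follows.
Premise 6, O(~submit_transcript -> ~file_complaint), contraposes to O(file_complaint -> submit_transcript); with O(file_complaint) we get O(submit_transcript).
The contrapositive of premise 5 (O(~anonymize_complaint -> ~submit_transcript)) is O(submit_transcript -> anonymize_complaint), and O(submit_transcript) is already established, so O(anonymize_complaint).
The contrapositive of premise 11 (O(badge_in -> ~anonymize_complaint)) is O(anonymize_complaint -> ~badge_in), and O(anonymize_complaint) is already established, so O(~badge_in).
The contrapositive of premise 1 (O(~summon_witness -> badge_in)) is O(~badge_in -> summon_witness), and O(~badge_in) is already established, so O(summon_witness).
Premise 12 is O(purge_cache -> ~summon_witness); contrapositively O(summon_witness -> ~purge_cache). Since O(summon_witness) holds, K gives O(~purge_cache).
So O(~purge_cache) holds, i.e. purge_cache is forbidden. None of the other listed options is forbidden under the premises.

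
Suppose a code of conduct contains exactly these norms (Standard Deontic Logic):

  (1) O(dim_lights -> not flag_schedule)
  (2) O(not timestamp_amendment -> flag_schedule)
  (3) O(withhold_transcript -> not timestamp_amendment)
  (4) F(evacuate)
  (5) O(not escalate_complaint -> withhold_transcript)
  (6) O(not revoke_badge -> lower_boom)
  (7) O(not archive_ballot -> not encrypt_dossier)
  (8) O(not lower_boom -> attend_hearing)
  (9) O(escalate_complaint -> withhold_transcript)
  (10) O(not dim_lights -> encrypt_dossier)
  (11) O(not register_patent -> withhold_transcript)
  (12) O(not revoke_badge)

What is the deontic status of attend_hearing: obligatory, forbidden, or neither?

Neither

Premise 8 is O(not lower_boom -> attend_hearing), but O(not lower_boom) is not derivable from the premises, so it does not yield O(attend_hearing).
No premise or chain of K-axiom applications forces O(attend_hearing), and none forces O(not attend_hearing). So attend_hearing is neither obligatory nor forbidden under these norms.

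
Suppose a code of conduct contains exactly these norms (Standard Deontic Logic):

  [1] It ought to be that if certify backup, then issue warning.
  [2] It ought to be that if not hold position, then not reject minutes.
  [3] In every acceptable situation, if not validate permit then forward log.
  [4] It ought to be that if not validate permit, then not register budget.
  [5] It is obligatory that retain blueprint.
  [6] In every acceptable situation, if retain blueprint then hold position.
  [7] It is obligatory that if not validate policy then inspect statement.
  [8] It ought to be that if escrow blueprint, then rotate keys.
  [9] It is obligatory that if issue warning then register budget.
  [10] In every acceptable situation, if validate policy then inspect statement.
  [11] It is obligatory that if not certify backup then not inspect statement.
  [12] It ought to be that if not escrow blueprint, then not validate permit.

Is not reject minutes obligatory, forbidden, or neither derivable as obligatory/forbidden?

Premise 2 is O(¬hold_position → ¬reject_minutes), but O(¬hold_position) is not derivable from the premises, so it does not yield O(¬reject_minutes).
No premise or chain of K-axiom applications forces O(¬reject_minutes), and none forces O(reject_minutes). So ¬reject_minutes is neither obligatory nor forbidden under these norms.

Neither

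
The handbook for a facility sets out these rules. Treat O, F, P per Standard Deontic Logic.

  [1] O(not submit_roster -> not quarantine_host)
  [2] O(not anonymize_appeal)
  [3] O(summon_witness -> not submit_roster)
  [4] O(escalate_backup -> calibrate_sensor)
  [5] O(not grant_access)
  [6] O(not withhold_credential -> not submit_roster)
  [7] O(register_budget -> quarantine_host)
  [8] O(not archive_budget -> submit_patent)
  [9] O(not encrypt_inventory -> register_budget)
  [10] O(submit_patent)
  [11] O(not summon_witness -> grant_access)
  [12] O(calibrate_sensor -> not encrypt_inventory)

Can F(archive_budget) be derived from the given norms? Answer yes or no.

No

Premise 8 is O(not archive_budget -> submit_patent); even if O(submit_patent) held, inferring O(not archive_budget) would be affirming the consequent — invalid.
No other premise forces O(not archive_budget). An ideal world satisfying every premise can still have archive_budget true, so F(archive_budget) is not derivable.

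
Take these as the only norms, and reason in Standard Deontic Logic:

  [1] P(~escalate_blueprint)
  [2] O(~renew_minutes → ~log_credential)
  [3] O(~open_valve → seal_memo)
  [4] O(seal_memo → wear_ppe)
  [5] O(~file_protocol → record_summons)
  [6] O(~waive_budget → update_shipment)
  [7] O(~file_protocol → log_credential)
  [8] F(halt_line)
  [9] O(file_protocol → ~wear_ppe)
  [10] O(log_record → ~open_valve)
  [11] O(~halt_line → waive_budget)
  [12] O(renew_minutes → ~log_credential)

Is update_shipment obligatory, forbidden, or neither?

Premise 6 is O(~waive_budget → update_shipment), but O(~waive_budget) is not derivable from the premises, so it does not yield O(update_shipment).
No premise or chain of K-axiom applications forces O(update_shipment), and none forces O(~update_shipment). So update_shipment is neither obligatory nor forbidden under these norms.

Neither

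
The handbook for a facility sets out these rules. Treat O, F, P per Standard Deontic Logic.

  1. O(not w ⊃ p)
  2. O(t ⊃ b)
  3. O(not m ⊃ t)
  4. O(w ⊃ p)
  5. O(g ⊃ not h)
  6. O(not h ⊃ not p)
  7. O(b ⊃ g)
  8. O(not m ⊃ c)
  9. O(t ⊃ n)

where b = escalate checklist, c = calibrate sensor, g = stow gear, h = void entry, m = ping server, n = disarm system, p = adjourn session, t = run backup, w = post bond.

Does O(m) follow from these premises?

Yes

Premises 1 and 4 are O(not w ⊃ p) and O(w ⊃ p); every ideal world satisfies not w or w, so in either case p holds — hence O(p).
Premise 6 is O(not h ⊃ not p); contrapositively O(p ⊃ h). Since O(p) holds, K gives O(h).
Premise 5 is O(g ⊃ not h); contrapositively O(h ⊃ not g). Since O(h) holds, K gives O(not g).
The contrapositive of premise 7 (O(b ⊃ g)) is O(not g ⊃ not b), and O(not g) is already established, so O(not b).
Premise 2 is O(t ⊃ b); contrapositively O(not b ⊃ not t). Since O(not b) holds, K gives O(not t).
Premise 3 is O(not m ⊃ t); contrapositively O(not t ⊃ m). Since O(not t) holds, K gives O(m).
Premises 8, 9 do not contribute to this derivation.
So O(m) follows.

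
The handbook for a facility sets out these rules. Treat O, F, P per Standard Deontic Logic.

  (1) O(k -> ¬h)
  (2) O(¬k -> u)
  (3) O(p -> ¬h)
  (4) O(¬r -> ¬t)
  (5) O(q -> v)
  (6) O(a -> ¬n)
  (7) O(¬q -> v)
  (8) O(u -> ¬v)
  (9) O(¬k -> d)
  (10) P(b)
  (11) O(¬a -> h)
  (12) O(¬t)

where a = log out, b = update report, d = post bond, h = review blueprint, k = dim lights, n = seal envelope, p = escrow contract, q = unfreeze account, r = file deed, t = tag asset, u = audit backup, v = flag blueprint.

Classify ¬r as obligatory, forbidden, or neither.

Neither

Premise 4 is O(¬r -> ¬t); even if O(¬t) held, inferring O(¬r) would be affirming the consequent — invalid.
No premise or chain of K-axiom applications forces O(¬r), and none forces O(r). So ¬r is neither obligatory nor forbidden under these norms.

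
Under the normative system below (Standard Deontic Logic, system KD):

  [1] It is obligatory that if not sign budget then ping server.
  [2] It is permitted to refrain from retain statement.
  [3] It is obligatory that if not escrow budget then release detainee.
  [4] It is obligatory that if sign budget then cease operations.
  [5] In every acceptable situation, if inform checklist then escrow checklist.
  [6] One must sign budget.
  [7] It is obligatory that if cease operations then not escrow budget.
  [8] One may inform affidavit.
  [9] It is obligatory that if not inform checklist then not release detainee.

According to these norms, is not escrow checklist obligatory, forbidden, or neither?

Forbidden

Premise 6 states O(sign_budget) outright.
With premise 4, O(sign_budget → cease_operations), the K-axiom yields O(cease_operations).
With premise 7, O(cease_operations → ¬escrow_budget), the K-axiom yields O(¬escrow_budget).
From O(¬escrow_budget) and premise 3, O(¬escrow_budget → release_detainee), we obtain O(release_detainee).
The contrapositive of premise 9 (O(¬inform_checklist → ¬release_detainee)) is O(release_detainee → inform_checklist), and O(release_detainee) is already established, so O(inform_checklist).
Premise 5 is O(inform_checklist → escrow_checklist); since O(inform_checklist), deontic closure gives O(escrow_checklist).
Premises 1, 2, 8 do not contribute to this derivation.
Thus O(escrow_checklist), which is F(¬escrow_checklist): ¬escrow_checklist is forbidden.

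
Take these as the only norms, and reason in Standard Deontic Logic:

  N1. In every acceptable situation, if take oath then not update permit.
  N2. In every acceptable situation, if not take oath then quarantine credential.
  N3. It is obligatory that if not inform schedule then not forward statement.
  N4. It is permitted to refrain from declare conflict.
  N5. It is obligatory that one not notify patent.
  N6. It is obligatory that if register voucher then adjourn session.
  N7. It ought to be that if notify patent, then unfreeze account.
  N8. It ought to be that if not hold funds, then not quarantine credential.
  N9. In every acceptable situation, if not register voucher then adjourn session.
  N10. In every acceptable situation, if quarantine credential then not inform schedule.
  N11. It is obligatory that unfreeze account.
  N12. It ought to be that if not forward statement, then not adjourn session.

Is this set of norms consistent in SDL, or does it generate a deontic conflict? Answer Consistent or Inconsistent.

Consistent

Premise 7 is O(notify_patent → unfreeze_account); even if O(unfreeze_account) held, inferring O(notify_patent) would be affirming the consequent — invalid.
So O(notify_patent) is not derivable, and the apparent clash with O(¬notify_patent) does not arise.
A world satisfying every obligation exists (e.g. adjourn_session=true, declare_conflict=false, forward_statement=true, hold_funds=false, inform_schedule=true, notify_patent=false, quarantine_credential=false, register_voucher=false, take_oath=true, unfreeze_account=true, update_permit=false); no atom is both obligatory and forbidden, so the set is consistent.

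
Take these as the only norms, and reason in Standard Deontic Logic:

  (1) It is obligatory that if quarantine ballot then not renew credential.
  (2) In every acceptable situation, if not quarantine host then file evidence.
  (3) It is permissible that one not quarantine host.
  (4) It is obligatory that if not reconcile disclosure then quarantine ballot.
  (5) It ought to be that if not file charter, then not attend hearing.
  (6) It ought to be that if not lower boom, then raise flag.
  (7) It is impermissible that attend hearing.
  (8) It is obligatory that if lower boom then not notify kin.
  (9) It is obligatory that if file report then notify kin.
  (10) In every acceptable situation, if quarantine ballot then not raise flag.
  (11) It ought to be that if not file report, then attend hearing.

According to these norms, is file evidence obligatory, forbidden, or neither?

Premise 2 is O(¬quarantine_host → file_evidence), but O(¬quarantine_host) is not derivable from the premises (the permission P(¬quarantine_host) asserts only ¬O(quarantine_host), not O(¬quarantine_host)), so it does not yield O(file_evidence).
No premise or chain of K-axiom applications forces O(file_evidence), and none forces O(¬file_evidence). So file_evidence is neither obligatory nor forbidden under these norms.

Neither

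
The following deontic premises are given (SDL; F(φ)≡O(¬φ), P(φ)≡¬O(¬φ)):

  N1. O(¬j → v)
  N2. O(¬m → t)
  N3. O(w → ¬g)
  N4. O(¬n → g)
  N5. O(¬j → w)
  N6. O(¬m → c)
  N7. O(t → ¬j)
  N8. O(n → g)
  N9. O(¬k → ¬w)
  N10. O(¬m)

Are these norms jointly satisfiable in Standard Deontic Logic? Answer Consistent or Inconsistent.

Premises 4 and 8 are O(¬n → g) and O(n → g); every ideal world satisfies ¬n or n, so in either case g holds — hence O(g).
The contrapositive of premise 3 (O(w → ¬g)) is O(g → ¬w), and O(g) is already established, so O(¬w).
Premise 5 is O(¬j → w); contrapositively O(¬w → j). Since O(¬w) holds, K gives O(j).
The contrapositive of premise 7 (O(t → ¬j)) is O(j → ¬t), and O(j) is already established, so O(¬t).
Premise 2, O(¬m → t), contraposes to O(¬t → m); with O(¬t) we get O(m).
But premise 10 directly asserts O(¬m).
We now have both O(m) and O(¬m) — m is simultaneously obligatory and forbidden, violating the D-axiom.

Inconsistent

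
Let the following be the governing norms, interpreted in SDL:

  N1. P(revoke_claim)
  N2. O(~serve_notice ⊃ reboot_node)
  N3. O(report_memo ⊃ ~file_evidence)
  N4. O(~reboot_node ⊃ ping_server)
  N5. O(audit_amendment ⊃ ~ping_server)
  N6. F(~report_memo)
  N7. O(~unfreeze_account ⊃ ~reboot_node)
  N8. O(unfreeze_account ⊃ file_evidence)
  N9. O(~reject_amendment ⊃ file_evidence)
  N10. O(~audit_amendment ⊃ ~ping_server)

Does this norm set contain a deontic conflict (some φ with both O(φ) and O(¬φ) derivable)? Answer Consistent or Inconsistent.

Inconsistent

Premises 5 and 10 cover both cases: O(audit_amendment ⊃ ~ping_server) and O(~audit_amendment ⊃ ~ping_server). Since audit_amendment ∨ ~audit_amendment is a tautology, O(~ping_server) follows.
Premise 4 is O(~reboot_node ⊃ ping_server); contrapositively O(~ping_server ⊃ reboot_node). Since O(~ping_server) holds, K gives O(reboot_node).
The contrapositive of premise 7 (O(~unfreeze_account ⊃ ~reboot_node)) is O(reboot_node ⊃ unfreeze_account), and O(reboot_node) is already established, so O(unfreeze_account).
Premise 8 is O(unfreeze_account ⊃ file_evidence); since O(unfreeze_account), deontic closure gives O(file_evidence).
Premise 3, O(report_memo ⊃ ~file_evidence), contraposes to O(file_evidence ⊃ ~report_memo); with O(file_evidence) we get O(~report_memo).
However, F(~report_memo) at premise 6 amounts to O(report_memo).
We now have both O(~report_memo) and O(report_memo) — report_memo is simultaneously obligatory and forbidden, violating the D-axiom.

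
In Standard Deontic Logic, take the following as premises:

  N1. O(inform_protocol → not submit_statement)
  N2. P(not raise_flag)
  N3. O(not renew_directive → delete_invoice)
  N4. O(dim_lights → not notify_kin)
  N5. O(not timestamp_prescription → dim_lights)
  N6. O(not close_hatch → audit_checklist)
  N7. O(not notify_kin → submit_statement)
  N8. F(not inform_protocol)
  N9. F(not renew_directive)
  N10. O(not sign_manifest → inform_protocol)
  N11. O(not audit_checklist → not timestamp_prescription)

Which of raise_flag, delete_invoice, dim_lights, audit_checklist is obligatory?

audit_checklist

Premise 8, F(not inform_protocol), is equivalent to O(inform_protocol).
Premise 1 is O(inform_protocol → not submit_statement); since O(inform_protocol), deontic closure gives O(not submit_statement).
The contrapositive of premise 7 (O(not notify_kin → submit_statement)) is O(not submit_statement → notify_kin), and O(not submit_statement) is already established, so O(notify_kin).
The contrapositive of premise 4 (O(dim_lights → not notify_kin)) is O(notify_kin → not dim_lights), and O(notify_kin) is already established, so O(not dim_lights).
Premise 5 is O(not timestamp_prescription → dim_lights); contrapositively O(not dim_lights → timestamp_prescription). Since O(not dim_lights) holds, K gives O(timestamp_prescription).
The contrapositive of premise 11 (O(not audit_checklist → not timestamp_prescription)) is O(timestamp_prescription → audit_checklist), and O(timestamp_prescription) is already established, so O(audit_checklist).
So O(audit_checklist) holds — audit_checklist is obligatory. None of the other listed options is made obligatory by any chain of premises.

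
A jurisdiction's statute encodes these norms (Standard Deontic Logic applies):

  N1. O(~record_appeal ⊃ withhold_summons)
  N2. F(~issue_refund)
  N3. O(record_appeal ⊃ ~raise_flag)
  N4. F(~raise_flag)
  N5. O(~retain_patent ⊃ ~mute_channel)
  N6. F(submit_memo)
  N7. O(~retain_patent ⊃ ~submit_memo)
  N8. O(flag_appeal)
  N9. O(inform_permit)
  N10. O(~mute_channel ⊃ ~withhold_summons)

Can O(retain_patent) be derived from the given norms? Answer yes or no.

Premise 4, F(~raise_flag), is equivalent to O(raise_flag).
The contrapositive of premise 3 (O(record_appeal ⊃ ~raise_flag)) is O(raise_flag ⊃ ~record_appeal), and O(raise_flag) is already established, so O(~record_appeal).
Premise 1 is O(~record_appeal ⊃ withhold_summons); since O(~record_appeal), deontic closure gives O(withhold_summons).
The contrapositive of premise 10 (O(~mute_channel ⊃ ~withhold_summons)) is O(withhold_summons ⊃ mute_channel), and O(withhold_summons) is already established, so O(mute_channel).
The contrapositive of premise 5 (O(~retain_patent ⊃ ~mute_channel)) is O(mute_channel ⊃ retain_patent), and O(mute_channel) is already established, so O(retain_patent).
Premises 2, 6, 7, 8, 9 do not contribute to this derivation.
So O(retain_patent) follows.

Yes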